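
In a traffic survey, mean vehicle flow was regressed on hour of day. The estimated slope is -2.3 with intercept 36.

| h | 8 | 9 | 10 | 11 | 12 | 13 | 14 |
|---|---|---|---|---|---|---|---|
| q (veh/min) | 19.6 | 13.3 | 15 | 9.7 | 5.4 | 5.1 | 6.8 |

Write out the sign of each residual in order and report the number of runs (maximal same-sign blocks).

h=8: q̂ = 36 − 2.3·8 = 17.6; e = 19.6 − 17.6 = 2
h=9: q̂ = 36 − 2.3·9 = 15.3; e = 13.3 − 15.3 = -2
h=10: q̂ = 36 − 2.3·10 = 13; e = 15 − 13 = 2
h=11: q̂ = 36 − 2.3·11 = 10.7; e = 9.7 − 10.7 = -1
h=12: q̂ = 36 − 2.3·12 = 8.4; e = 5.4 − 8.4 = -3
h=13: q̂ = 36 − 2.3·13 = 6.1; e = 5.1 − 6.1 = -1
h=14: q̂ = 36 − 2.3·14 = 3.8; e = 6.8 − 3.8 = 3
Signs: + − + − − − +
Runs: +×1, −×1, +×1, −×3, +×1 → 5

5 runs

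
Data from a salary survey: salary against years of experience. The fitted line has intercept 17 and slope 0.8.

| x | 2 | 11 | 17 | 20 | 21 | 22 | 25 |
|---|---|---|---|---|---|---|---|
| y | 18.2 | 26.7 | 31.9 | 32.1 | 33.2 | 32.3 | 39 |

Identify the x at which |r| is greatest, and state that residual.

x=2: ŷ = 17 + 0.8·2 = 18.6; r = 18.2 − 18.6 = -0.4
x=11: ŷ = 17 + 0.8·11 = 25.8; r = 26.7 − 25.8 = 0.9
x=17: ŷ = 17 + 0.8·17 = 30.6; r = 31.9 − 30.6 = 1.3
x=20: ŷ = 17 + 0.8·20 = 33; r = 32.1 − 33 = -0.9
x=21: ŷ = 17 + 0.8·21 = 33.8; r = 33.2 − 33.8 = -0.6
x=22: ŷ = 17 + 0.8·22 = 34.6; r = 32.3 − 34.6 = -2.3
x=25: ŷ = 17 + 0.8·25 = 37; r = 39 − 37 = 2
Largest |r| is 2.3 at x = 22, residual -2.3.

x = 22, r = -2.3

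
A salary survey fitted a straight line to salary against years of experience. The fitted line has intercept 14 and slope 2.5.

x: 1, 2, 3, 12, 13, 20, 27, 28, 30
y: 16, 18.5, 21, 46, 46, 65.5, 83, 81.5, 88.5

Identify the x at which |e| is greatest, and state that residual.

x=1: ŷ = 14 + 2.5·1 = 16.5; e = 16 − 16.5 = -0.5
x=2: ŷ = 14 + 2.5·2 = 19; e = 18.5 − 19 = -0.5
x=3: ŷ = 14 + 2.5·3 = 21.5; e = 21 − 21.5 = -0.5
x=12: ŷ = 14 + 2.5·12 = 44; e = 46 − 44 = 2
x=13: ŷ = 14 + 2.5·13 = 46.5; e = 46 − 46.5 = -0.5
x=20: ŷ = 14 + 2.5·20 = 64; e = 65.5 − 64 = 1.5
x=27: ŷ = 14 + 2.5·27 = 81.5; e = 83 − 81.5 = 1.5
x=28: ŷ = 14 + 2.5·28 = 84; e = 81.5 − 84 = -2.5
x=30: ŷ = 14 + 2.5·30 = 89; e = 88.5 − 89 = -0.5
Largest |e| is 2.5 at x = 28, residual -2.5.

x = 28, e = -2.5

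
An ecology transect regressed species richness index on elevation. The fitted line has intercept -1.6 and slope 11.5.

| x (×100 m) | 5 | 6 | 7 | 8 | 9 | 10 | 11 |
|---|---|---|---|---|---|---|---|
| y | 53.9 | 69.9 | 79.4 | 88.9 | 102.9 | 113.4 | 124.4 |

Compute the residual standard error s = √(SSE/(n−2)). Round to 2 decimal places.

s = 1.67

x=5: ŷ = -1.6 + 11.5·5 = 55.9; r = 53.9 − 55.9 = -2
x=6: ŷ = -1.6 + 11.5·6 = 67.4; r = 69.9 − 67.4 = 2.5
x=7: ŷ = -1.6 + 11.5·7 = 78.9; r = 79.4 − 78.9 = 0.5
x=8: ŷ = -1.6 + 11.5·8 = 90.4; r = 88.9 − 90.4 = -1.5
x=9: ŷ = -1.6 + 11.5·9 = 101.9; r = 102.9 − 101.9 = 1
x=10: ŷ = -1.6 + 11.5·10 = 113.4; r = 113.4 − 113.4 = 0
x=11: ŷ = -1.6 + 11.5·11 = 124.9; r = 124.4 − 124.9 = -0.5
SSE = 4 + 6.25 + 0.25 + 2.25 + 1 + 0 + 0.25 = 14
s = √(14/5) = √2.8 ≈ 1.67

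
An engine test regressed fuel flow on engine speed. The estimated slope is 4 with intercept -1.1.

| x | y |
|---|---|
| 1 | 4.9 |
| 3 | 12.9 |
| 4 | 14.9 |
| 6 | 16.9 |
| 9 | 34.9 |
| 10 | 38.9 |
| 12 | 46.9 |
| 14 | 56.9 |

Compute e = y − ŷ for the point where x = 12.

ŷ = -1.1 + 4·12 = 46.9
e = 46.9 − 46.9 = 0

e = 0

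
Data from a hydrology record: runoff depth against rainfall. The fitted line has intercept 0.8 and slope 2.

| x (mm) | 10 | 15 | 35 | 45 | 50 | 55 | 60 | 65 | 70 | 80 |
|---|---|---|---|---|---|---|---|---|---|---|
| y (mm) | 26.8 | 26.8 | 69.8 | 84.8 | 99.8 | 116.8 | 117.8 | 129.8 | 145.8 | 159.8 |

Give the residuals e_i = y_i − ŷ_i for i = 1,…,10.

6, -4, -1, -6, -1, 6, -3, -1, 5, -1

x=10: ŷ = 0.8 + 2·10 = 20.8; e = 26.8 − 20.8 = 6
x=15: ŷ = 0.8 + 2·15 = 30.8; e = 26.8 − 30.8 = -4
x=35: ŷ = 0.8 + 2·35 = 70.8; e = 69.8 − 70.8 = -1
x=45: ŷ = 0.8 + 2·45 = 90.8; e = 84.8 − 90.8 = -6
x=50: ŷ = 0.8 + 2·50 = 100.8; e = 99.8 − 100.8 = -1
x=55: ŷ = 0.8 + 2·55 = 110.8; e = 116.8 − 110.8 = 6
x=60: ŷ = 0.8 + 2·60 = 120.8; e = 117.8 − 120.8 = -3
x=65: ŷ = 0.8 + 2·65 = 130.8; e = 129.8 − 130.8 = -1
x=70: ŷ = 0.8 + 2·70 = 140.8; e = 145.8 − 140.8 = 5
x=80: ŷ = 0.8 + 2·80 = 160.8; e = 159.8 − 160.8 = -1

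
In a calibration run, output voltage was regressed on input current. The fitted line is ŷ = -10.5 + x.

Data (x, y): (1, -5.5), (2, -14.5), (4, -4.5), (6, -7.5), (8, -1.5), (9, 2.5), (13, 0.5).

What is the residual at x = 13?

e = -2

ŷ = -10.5 + 13 = 2.5
e = 0.5 − 2.5 = -2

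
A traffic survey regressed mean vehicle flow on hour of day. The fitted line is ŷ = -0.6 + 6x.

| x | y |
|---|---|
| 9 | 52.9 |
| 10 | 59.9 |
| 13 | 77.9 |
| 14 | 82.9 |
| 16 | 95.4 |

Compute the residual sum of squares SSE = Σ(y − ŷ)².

SSE = 1

x=9: ŷ = -0.6 + 6·9 = 53.4; r = 52.9 − 53.4 = -0.5
x=10: ŷ = -0.6 + 6·10 = 59.4; r = 59.9 − 59.4 = 0.5
x=13: ŷ = -0.6 + 6·13 = 77.4; r = 77.9 − 77.4 = 0.5
x=14: ŷ = -0.6 + 6·14 = 83.4; r = 82.9 − 83.4 = -0.5
x=16: ŷ = -0.6 + 6·16 = 95.4; r = 95.4 − 95.4 = 0
SSE = 0.25 + 0.25 + 0.25 + 0.25 + 0 = 1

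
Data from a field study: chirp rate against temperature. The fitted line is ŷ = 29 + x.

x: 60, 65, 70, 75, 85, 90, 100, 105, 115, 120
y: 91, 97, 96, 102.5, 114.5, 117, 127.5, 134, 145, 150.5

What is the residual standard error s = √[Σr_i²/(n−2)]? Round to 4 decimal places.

x=60: ŷ = 29 + 60 = 89; r = 91 − 89 = 2
x=65: ŷ = 29 + 65 = 94; r = 97 − 94 = 3
x=70: ŷ = 29 + 70 = 99; r = 96 − 99 = -3
x=75: ŷ = 29 + 75 = 104; r = 102.5 − 104 = -1.5
x=85: ŷ = 29 + 85 = 114; r = 114.5 − 114 = 0.5
x=90: ŷ = 29 + 90 = 119; r = 117 − 119 = -2
x=100: ŷ = 29 + 100 = 129; r = 127.5 − 129 = -1.5
x=105: ŷ = 29 + 105 = 134; r = 134 − 134 = 0
x=115: ŷ = 29 + 115 = 144; r = 145 − 144 = 1
x=120: ŷ = 29 + 120 = 149; r = 150.5 − 149 = 1.5
SSE = 4 + 9 + 9 + 2.25 + 0.25 + 4 + 2.25 + 0 + 1 + 2.25 = 34
s = √(34/8) = √4.25 ≈ 2.0616

s = 2.0616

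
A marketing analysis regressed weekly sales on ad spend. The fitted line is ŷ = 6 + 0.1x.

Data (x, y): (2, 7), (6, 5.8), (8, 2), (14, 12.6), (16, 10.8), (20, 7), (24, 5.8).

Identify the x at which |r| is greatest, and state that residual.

x=2: ŷ = 6 + 0.1·2 = 6.2; r = 7 − 6.2 = 0.8
x=6: ŷ = 6 + 0.1·6 = 6.6; r = 5.8 − 6.6 = -0.8
x=8: ŷ = 6 + 0.1·8 = 6.8; r = 2 − 6.8 = -4.8
x=14: ŷ = 6 + 0.1·14 = 7.4; r = 12.6 − 7.4 = 5.2
x=16: ŷ = 6 + 0.1·16 = 7.6; r = 10.8 − 7.6 = 3.2
x=20: ŷ = 6 + 0.1·20 = 8; r = 7 − 8 = -1
x=24: ŷ = 6 + 0.1·24 = 8.4; r = 5.8 − 8.4 = -2.6
Largest |r| is 5.2 at x = 14, residual 5.2.

x = 14, r = 5.2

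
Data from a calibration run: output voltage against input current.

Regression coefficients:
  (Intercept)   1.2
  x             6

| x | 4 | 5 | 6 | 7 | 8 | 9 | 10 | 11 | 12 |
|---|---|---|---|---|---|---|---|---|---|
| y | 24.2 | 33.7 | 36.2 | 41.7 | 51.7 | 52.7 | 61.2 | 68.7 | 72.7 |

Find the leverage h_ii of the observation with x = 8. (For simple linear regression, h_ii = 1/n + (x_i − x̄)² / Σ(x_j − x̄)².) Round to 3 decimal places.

x̄ = (4 + 5 + 6 + 7 + 8 + 9 + 10 + 11 + 12)/9 = 8
Σ(x − x̄)² = 16 + 9 + 4 + 1 + 0 + 1 + 4 + 9 + 16 = 60
h = 1/9 + (0)²/60 = 0.111111 + 0 = 0.111

h = 0.111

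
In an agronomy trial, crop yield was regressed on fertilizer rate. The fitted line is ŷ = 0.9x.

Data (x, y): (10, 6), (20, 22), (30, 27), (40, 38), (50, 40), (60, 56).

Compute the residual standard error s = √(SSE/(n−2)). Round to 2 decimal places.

x=10: ŷ = 0.9·10 = 9; r = 6 − 9 = -3
x=20: ŷ = 0.9·20 = 18; r = 22 − 18 = 4
x=30: ŷ = 0.9·30 = 27; r = 27 − 27 = 0
x=40: ŷ = 0.9·40 = 36; r = 38 − 36 = 2
x=50: ŷ = 0.9·50 = 45; r = 40 − 45 = -5
x=60: ŷ = 0.9·60 = 54; r = 56 − 54 = 2
SSE = 9 + 16 + 0 + 4 + 25 + 4 = 58
s = √(58/4) = √14.5 ≈ 3.81

s = 3.81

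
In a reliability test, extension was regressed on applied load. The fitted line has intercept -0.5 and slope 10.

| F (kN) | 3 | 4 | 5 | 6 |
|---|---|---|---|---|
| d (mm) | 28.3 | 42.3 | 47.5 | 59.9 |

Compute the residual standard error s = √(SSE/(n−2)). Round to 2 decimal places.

s = 2.59

F=3: d̂ = -0.5 + 10·3 = 29.5; r = 28.3 − 29.5 = -1.2
F=4: d̂ = -0.5 + 10·4 = 39.5; r = 42.3 − 39.5 = 2.8
F=5: d̂ = -0.5 + 10·5 = 49.5; r = 47.5 − 49.5 = -2
F=6: d̂ = -0.5 + 10·6 = 59.5; r = 59.9 − 59.5 = 0.4
SSE = 1.44 + 7.84 + 4 + 0.16 = 13.44
s = √(13.44/2) = √6.72 ≈ 2.59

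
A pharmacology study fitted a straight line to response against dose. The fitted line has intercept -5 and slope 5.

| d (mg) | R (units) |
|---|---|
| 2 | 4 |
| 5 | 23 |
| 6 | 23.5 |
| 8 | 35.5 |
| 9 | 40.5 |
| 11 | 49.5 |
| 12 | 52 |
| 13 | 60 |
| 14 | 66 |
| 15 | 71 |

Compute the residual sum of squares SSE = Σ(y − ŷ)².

d=2: R̂ = -5 + 5·2 = 5; e = 4 − 5 = -1
d=5: R̂ = -5 + 5·5 = 20; e = 23 − 20 = 3
d=6: R̂ = -5 + 5·6 = 25; e = 23.5 − 25 = -1.5
d=8: R̂ = -5 + 5·8 = 35; e = 35.5 − 35 = 0.5
d=9: R̂ = -5 + 5·9 = 40; e = 40.5 − 40 = 0.5
d=11: R̂ = -5 + 5·11 = 50; e = 49.5 − 50 = -0.5
d=12: R̂ = -5 + 5·12 = 55; e = 52 − 55 = -3
d=13: R̂ = -5 + 5·13 = 60; e = 60 − 60 = 0
d=14: R̂ = -5 + 5·14 = 65; e = 66 − 65 = 1
d=15: R̂ = -5 + 5·15 = 70; e = 71 − 70 = 1
SSE = 1 + 9 + 2.25 + 0.25 + 0.25 + 0.25 + 9 + 0 + 1 + 1 = 24

SSE = 24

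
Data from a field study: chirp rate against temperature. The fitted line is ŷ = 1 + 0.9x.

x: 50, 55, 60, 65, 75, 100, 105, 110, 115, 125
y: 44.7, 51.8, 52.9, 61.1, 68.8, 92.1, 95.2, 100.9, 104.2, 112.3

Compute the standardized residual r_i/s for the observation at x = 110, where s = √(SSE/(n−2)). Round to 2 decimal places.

0.68

x=50: ŷ = 1 + 0.9·50 = 46; r = 44.7 − 46 = -1.3
x=55: ŷ = 1 + 0.9·55 = 50.5; r = 51.8 − 50.5 = 1.3
x=60: ŷ = 1 + 0.9·60 = 55; r = 52.9 − 55 = -2.1
x=65: ŷ = 1 + 0.9·65 = 59.5; r = 61.1 − 59.5 = 1.6
x=75: ŷ = 1 + 0.9·75 = 68.5; r = 68.8 − 68.5 = 0.3
x=100: ŷ = 1 + 0.9·100 = 91; r = 92.1 − 91 = 1.1
x=105: ŷ = 1 + 0.9·105 = 95.5; r = 95.2 − 95.5 = -0.3
x=110: ŷ = 1 + 0.9·110 = 100; r = 100.9 − 100 = 0.9
x=115: ŷ = 1 + 0.9·115 = 104.5; r = 104.2 − 104.5 = -0.3
x=125: ŷ = 1 + 0.9·125 = 113.5; r = 112.3 − 113.5 = -1.2
SSE = 1.69 + 1.69 + 4.41 + 2.56 + 0.09 + 1.21 + 0.09 + 0.81 + 0.09 + 1.44 = 14.08
s = √(14.08/8) = 1.32665
r/s = 0.9 / 1.32665 = 0.68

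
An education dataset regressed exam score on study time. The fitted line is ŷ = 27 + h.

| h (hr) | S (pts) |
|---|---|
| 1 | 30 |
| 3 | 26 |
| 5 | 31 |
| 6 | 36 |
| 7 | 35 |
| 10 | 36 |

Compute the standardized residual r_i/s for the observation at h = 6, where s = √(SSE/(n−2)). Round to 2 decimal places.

h=1: ŷ = 27 + 1 = 28; r = 30 − 28 = 2
h=3: ŷ = 27 + 3 = 30; r = 26 − 30 = -4
h=5: ŷ = 27 + 5 = 32; r = 31 − 32 = -1
h=6: ŷ = 27 + 6 = 33; r = 36 − 33 = 3
h=7: ŷ = 27 + 7 = 34; r = 35 − 34 = 1
h=10: ŷ = 27 + 10 = 37; r = 36 − 37 = -1
SSE = 4 + 16 + 1 + 9 + 1 + 1 = 32
s = √(32/4) = 2.82843
r/s = 3 / 2.82843 = 1.06

1.06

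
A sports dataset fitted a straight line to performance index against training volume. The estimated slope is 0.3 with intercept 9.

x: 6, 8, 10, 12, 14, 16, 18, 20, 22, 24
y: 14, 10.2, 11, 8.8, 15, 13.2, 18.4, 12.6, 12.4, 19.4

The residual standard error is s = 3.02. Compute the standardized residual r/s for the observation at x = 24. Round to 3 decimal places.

1.060

ŷ = 9 + 0.3·24 = 16.2
r = 19.4 − 16.2 = 3.2
r/s = 3.2 / 3.02 = 1.060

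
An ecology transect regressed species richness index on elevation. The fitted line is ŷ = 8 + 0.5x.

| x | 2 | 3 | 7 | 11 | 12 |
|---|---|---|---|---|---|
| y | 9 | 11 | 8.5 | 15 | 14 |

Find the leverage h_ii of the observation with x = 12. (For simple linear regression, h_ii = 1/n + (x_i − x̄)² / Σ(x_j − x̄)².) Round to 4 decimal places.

x̄ = (2 + 3 + 7 + 11 + 12)/5 = 7
Σ(x − x̄)² = 25 + 16 + 0 + 16 + 25 = 82
h = 1/5 + (5)²/82 = 0.2 + 0.304878 = 0.5049

h = 0.5049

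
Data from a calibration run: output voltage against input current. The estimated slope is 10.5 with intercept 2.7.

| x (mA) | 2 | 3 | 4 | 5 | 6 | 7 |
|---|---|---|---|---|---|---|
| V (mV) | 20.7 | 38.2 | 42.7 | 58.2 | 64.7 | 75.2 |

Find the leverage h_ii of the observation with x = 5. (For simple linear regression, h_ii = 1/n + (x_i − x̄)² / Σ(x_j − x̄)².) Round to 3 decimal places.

x̄ = (2 + 3 + 4 + 5 + 6 + 7)/6 = 4.5
Σ(x − x̄)² = 6.25 + 2.25 + 0.25 + 0.25 + 2.25 + 6.25 = 17.5
h = 1/6 + (0.5)²/17.5 = 0.166667 + 0.0142857 = 0.181

h = 0.181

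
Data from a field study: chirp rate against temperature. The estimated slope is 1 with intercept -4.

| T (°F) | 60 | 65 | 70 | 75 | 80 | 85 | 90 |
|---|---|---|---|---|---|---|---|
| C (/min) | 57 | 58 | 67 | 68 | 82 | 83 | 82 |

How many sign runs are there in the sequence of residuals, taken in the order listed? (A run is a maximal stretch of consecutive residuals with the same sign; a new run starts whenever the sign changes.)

6 runs

T=60: Ĉ = -4 + 60 = 56; r = 57 − 56 = 1
T=65: Ĉ = -4 + 65 = 61; r = 58 − 61 = -3
T=70: Ĉ = -4 + 70 = 66; r = 67 − 66 = 1
T=75: Ĉ = -4 + 75 = 71; r = 68 − 71 = -3
T=80: Ĉ = -4 + 80 = 76; r = 82 − 76 = 6
T=85: Ĉ = -4 + 85 = 81; r = 83 − 81 = 2
T=90: Ĉ = -4 + 90 = 86; r = 82 − 86 = -4
Signs: + − + − + + −
Runs: +×1, −×1, +×1, −×1, +×2, −×1 → 6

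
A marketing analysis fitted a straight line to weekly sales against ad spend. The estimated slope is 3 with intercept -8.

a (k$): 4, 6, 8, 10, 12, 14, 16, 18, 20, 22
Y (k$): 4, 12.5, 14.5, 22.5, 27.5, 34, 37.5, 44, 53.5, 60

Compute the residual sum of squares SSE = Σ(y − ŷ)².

SSE = 25.5

a=4: ŷ = -8 + 3·4 = 4; r = 4 − 4 = 0
a=6: ŷ = -8 + 3·6 = 10; r = 12.5 − 10 = 2.5
a=8: ŷ = -8 + 3·8 = 16; r = 14.5 − 16 = -1.5
a=10: ŷ = -8 + 3·10 = 22; r = 22.5 − 22 = 0.5
a=12: ŷ = -8 + 3·12 = 28; r = 27.5 − 28 = -0.5
a=14: ŷ = -8 + 3·14 = 34; r = 34 − 34 = 0
a=16: ŷ = -8 + 3·16 = 40; r = 37.5 − 40 = -2.5
a=18: ŷ = -8 + 3·18 = 46; r = 44 − 46 = -2
a=20: ŷ = -8 + 3·20 = 52; r = 53.5 − 52 = 1.5
a=22: ŷ = -8 + 3·22 = 58; r = 60 − 58 = 2
SSE = 0 + 6.25 + 2.25 + 0.25 + 0.25 + 0 + 6.25 + 4 + 2.25 + 4 = 25.5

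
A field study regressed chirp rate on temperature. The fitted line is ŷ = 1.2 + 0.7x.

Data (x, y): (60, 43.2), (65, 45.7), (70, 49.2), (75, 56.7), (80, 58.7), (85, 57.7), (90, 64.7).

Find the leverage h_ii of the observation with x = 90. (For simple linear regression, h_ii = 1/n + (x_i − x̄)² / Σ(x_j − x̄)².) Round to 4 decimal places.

h = 0.4643

x̄ = (60 + 65 + 70 + 75 + 80 + 85 + 90)/7 = 75
Σ(x − x̄)² = 225 + 100 + 25 + 0 + 25 + 100 + 225 = 700
h = 1/7 + (15)²/700 = 0.142857 + 0.321429 = 0.4643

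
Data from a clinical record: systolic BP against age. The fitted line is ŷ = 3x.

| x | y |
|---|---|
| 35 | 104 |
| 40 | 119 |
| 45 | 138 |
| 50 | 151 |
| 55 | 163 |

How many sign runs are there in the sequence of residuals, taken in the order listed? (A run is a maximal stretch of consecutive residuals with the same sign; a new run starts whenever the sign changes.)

x=35: ŷ = 3·35 = 105; r = 104 − 105 = -1
x=40: ŷ = 3·40 = 120; r = 119 − 120 = -1
x=45: ŷ = 3·45 = 135; r = 138 − 135 = 3
x=50: ŷ = 3·50 = 150; r = 151 − 150 = 1
x=55: ŷ = 3·55 = 165; r = 163 − 165 = -2
Signs: − − + + −
Runs: −×2, +×2, −×1 → 3

3 runs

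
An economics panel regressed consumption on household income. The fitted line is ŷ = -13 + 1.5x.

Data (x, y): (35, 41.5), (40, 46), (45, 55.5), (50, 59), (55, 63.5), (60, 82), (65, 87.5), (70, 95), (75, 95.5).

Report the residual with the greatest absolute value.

r = -6

x=35: ŷ = -13 + 1.5·35 = 39.5; r = 41.5 − 39.5 = 2
x=40: ŷ = -13 + 1.5·40 = 47; r = 46 − 47 = -1
x=45: ŷ = -13 + 1.5·45 = 54.5; r = 55.5 − 54.5 = 1
x=50: ŷ = -13 + 1.5·50 = 62; r = 59 − 62 = -3
x=55: ŷ = -13 + 1.5·55 = 69.5; r = 63.5 − 69.5 = -6
x=60: ŷ = -13 + 1.5·60 = 77; r = 82 − 77 = 5
x=65: ŷ = -13 + 1.5·65 = 84.5; r = 87.5 − 84.5 = 3
x=70: ŷ = -13 + 1.5·70 = 92; r = 95 − 92 = 3
x=75: ŷ = -13 + 1.5·75 = 99.5; r = 95.5 − 99.5 = -4
Largest |r| is 6 at x = 55, residual -6.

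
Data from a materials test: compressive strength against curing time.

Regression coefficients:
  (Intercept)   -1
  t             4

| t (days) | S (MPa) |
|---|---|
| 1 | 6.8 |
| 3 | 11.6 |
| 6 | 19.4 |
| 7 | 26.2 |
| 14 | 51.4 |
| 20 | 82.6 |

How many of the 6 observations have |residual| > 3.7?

1

t=1: Ŝ = -1 + 4·1 = 3; r = 6.8 − 3 = 3.8
t=3: Ŝ = -1 + 4·3 = 11; r = 11.6 − 11 = 0.6
t=6: Ŝ = -1 + 4·6 = 23; r = 19.4 − 23 = -3.6
t=7: Ŝ = -1 + 4·7 = 27; r = 26.2 − 27 = -0.8
t=14: Ŝ = -1 + 4·14 = 55; r = 51.4 − 55 = -3.6
t=20: Ŝ = -1 + 4·20 = 79; r = 82.6 − 79 = 3.6
|r| > 3.7: t=1 (|r|=3.8) → 1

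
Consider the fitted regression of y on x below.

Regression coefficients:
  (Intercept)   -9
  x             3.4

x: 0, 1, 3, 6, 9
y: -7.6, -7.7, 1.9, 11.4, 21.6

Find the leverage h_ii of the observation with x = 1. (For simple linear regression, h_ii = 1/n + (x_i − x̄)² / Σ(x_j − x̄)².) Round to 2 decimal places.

h = 0.34

x̄ = (0 + 1 + 3 + 6 + 9)/5 = 3.8
Σ(x − x̄)² = 14.44 + 7.84 + 0.64 + 4.84 + 27.04 = 54.8
h = 1/5 + (-2.8)²/54.8 = 0.2 + 0.143066 = 0.34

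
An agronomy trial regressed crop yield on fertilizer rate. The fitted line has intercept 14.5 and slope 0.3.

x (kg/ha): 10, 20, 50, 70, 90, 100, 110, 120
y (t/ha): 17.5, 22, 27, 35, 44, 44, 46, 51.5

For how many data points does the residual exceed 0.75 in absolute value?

x=10: ŷ = 14.5 + 0.3·10 = 17.5; r = 17.5 − 17.5 = 0
x=20: ŷ = 14.5 + 0.3·20 = 20.5; r = 22 − 20.5 = 1.5
x=50: ŷ = 14.5 + 0.3·50 = 29.5; r = 27 − 29.5 = -2.5
x=70: ŷ = 14.5 + 0.3·70 = 35.5; r = 35 − 35.5 = -0.5
x=90: ŷ = 14.5 + 0.3·90 = 41.5; r = 44 − 41.5 = 2.5
x=100: ŷ = 14.5 + 0.3·100 = 44.5; r = 44 − 44.5 = -0.5
x=110: ŷ = 14.5 + 0.3·110 = 47.5; r = 46 − 47.5 = -1.5
x=120: ŷ = 14.5 + 0.3·120 = 50.5; r = 51.5 − 50.5 = 1
|r| > 0.75: x=20 (|r|=1.5), x=50 (|r|=2.5), x=90 (|r|=2.5), x=110 (|r|=1.5), x=120 (|r|=1) → 5

5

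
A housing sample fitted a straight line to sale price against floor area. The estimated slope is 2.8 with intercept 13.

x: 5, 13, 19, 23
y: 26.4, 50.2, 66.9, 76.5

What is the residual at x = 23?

ŷ = 13 + 2.8·23 = 77.4
e = 76.5 − 77.4 = -0.9

e = -0.9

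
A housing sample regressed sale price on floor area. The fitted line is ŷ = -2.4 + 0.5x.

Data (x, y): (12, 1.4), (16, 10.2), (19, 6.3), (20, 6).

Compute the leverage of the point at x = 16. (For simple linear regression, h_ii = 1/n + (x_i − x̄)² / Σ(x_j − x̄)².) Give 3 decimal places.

x̄ = (12 + 16 + 19 + 20)/4 = 16.75
Σ(x − x̄)² = 22.5625 + 0.5625 + 5.0625 + 10.5625 = 38.75
h = 1/4 + (-0.75)²/38.75 = 0.25 + 0.0145161 = 0.265

h = 0.265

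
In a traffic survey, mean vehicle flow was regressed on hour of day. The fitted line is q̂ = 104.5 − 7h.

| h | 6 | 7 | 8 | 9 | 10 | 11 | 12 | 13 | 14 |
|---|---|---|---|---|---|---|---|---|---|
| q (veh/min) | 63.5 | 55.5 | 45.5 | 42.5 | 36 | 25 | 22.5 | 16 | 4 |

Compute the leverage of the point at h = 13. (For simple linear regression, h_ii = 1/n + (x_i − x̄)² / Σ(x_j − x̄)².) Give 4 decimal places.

h̄ = (6 + 7 + 8 + 9 + 10 + 11 + 12 + 13 + 14)/9 = 10
Σ(h − h̄)² = 16 + 9 + 4 + 1 + 0 + 1 + 4 + 9 + 16 = 60
h = 1/9 + (3)²/60 = 0.111111 + 0.15 = 0.2611

h = 0.2611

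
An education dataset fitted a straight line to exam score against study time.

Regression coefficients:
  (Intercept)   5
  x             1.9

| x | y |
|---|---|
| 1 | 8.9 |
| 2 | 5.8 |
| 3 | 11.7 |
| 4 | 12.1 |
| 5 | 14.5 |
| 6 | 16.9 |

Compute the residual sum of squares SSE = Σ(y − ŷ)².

SSE = 14.5

x=1: ŷ = 5 + 1.9·1 = 6.9; e = 8.9 − 6.9 = 2
x=2: ŷ = 5 + 1.9·2 = 8.8; e = 5.8 − 8.8 = -3
x=3: ŷ = 5 + 1.9·3 = 10.7; e = 11.7 − 10.7 = 1
x=4: ŷ = 5 + 1.9·4 = 12.6; e = 12.1 − 12.6 = -0.5
x=5: ŷ = 5 + 1.9·5 = 14.5; e = 14.5 − 14.5 = 0
x=6: ŷ = 5 + 1.9·6 = 16.4; e = 16.9 − 16.4 = 0.5
SSE = 4 + 9 + 1 + 0.25 + 0 + 0.25 = 14.5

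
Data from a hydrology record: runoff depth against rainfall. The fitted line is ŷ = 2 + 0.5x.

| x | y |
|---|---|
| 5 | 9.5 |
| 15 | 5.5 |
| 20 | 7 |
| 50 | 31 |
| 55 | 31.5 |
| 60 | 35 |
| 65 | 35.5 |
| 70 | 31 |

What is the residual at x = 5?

ŷ = 2 + 0.5·5 = 4.5
e = 9.5 − 4.5 = 5

e = 5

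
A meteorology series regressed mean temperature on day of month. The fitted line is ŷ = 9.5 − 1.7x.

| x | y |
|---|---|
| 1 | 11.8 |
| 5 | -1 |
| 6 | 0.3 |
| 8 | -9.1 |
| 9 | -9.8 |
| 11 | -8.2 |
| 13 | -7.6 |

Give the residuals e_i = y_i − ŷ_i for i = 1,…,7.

x=1: ŷ = 9.5 − 1.7·1 = 7.8; e = 11.8 − 7.8 = 4
x=5: ŷ = 9.5 − 1.7·5 = 1; e = -1 − 1 = -2
x=6: ŷ = 9.5 − 1.7·6 = -0.7; e = 0.3 − (-0.7) = 1
x=8: ŷ = 9.5 − 1.7·8 = -4.1; e = -9.1 − (-4.1) = -5
x=9: ŷ = 9.5 − 1.7·9 = -5.8; e = -9.8 − (-5.8) = -4
x=11: ŷ = 9.5 − 1.7·11 = -9.2; e = -8.2 − (-9.2) = 1
x=13: ŷ = 9.5 − 1.7·13 = -12.6; e = -7.6 − (-12.6) = 5

4, -2, 1, -5, -4, 1, 5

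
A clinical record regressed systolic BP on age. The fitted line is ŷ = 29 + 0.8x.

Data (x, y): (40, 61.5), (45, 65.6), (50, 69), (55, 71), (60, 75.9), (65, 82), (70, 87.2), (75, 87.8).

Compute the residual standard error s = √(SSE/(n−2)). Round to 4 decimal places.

x=40: ŷ = 29 + 0.8·40 = 61; r = 61.5 − 61 = 0.5
x=45: ŷ = 29 + 0.8·45 = 65; r = 65.6 − 65 = 0.6
x=50: ŷ = 29 + 0.8·50 = 69; r = 69 − 69 = 0
x=55: ŷ = 29 + 0.8·55 = 73; r = 71 − 73 = -2
x=60: ŷ = 29 + 0.8·60 = 77; r = 75.9 − 77 = -1.1
x=65: ŷ = 29 + 0.8·65 = 81; r = 82 − 81 = 1
x=70: ŷ = 29 + 0.8·70 = 85; r = 87.2 − 85 = 2.2
x=75: ŷ = 29 + 0.8·75 = 89; r = 87.8 − 89 = -1.2
SSE = 0.25 + 0.36 + 0 + 4 + 1.21 + 1 + 4.84 + 1.44 = 13.1
s = √(13.1/6) = √2.18333 ≈ 1.4776

s = 1.4776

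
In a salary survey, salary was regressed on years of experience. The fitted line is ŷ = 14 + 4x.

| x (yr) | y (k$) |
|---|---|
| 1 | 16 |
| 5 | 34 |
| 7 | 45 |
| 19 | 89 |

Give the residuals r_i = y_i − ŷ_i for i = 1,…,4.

x=1: ŷ = 14 + 4·1 = 18; r = 16 − 18 = -2
x=5: ŷ = 14 + 4·5 = 34; r = 34 − 34 = 0
x=7: ŷ = 14 + 4·7 = 42; r = 45 − 42 = 3
x=19: ŷ = 14 + 4·19 = 90; r = 89 − 90 = -1

-2, 0, 3, -1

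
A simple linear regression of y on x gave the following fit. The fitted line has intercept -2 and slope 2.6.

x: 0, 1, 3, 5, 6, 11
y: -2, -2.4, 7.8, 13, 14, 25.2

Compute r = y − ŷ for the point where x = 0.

r = 0

ŷ = -2 + 2.6·0 = -2
r = -2 − (-2) = 0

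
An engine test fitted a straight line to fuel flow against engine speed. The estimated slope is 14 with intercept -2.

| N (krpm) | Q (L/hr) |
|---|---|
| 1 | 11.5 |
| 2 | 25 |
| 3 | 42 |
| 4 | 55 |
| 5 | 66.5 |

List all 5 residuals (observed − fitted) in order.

-0.5, -1, 2, 1, -1.5

N=1: Q̂ = -2 + 14·1 = 12; r = 11.5 − 12 = -0.5
N=2: Q̂ = -2 + 14·2 = 26; r = 25 − 26 = -1
N=3: Q̂ = -2 + 14·3 = 40; r = 42 − 40 = 2
N=4: Q̂ = -2 + 14·4 = 54; r = 55 − 54 = 1
N=5: Q̂ = -2 + 14·5 = 68; r = 66.5 − 68 = -1.5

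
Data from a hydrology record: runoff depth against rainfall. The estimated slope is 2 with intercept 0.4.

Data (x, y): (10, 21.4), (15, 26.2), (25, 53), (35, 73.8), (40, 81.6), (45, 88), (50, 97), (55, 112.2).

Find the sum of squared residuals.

SSE = 58.96

x=10: ŷ = 0.4 + 2·10 = 20.4; e = 21.4 − 20.4 = 1
x=15: ŷ = 0.4 + 2·15 = 30.4; e = 26.2 − 30.4 = -4.2
x=25: ŷ = 0.4 + 2·25 = 50.4; e = 53 − 50.4 = 2.6
x=35: ŷ = 0.4 + 2·35 = 70.4; e = 73.8 − 70.4 = 3.4
x=40: ŷ = 0.4 + 2·40 = 80.4; e = 81.6 − 80.4 = 1.2
x=45: ŷ = 0.4 + 2·45 = 90.4; e = 88 − 90.4 = -2.4
x=50: ŷ = 0.4 + 2·50 = 100.4; e = 97 − 100.4 = -3.4
x=55: ŷ = 0.4 + 2·55 = 110.4; e = 112.2 − 110.4 = 1.8
SSE = 1 + 17.64 + 6.76 + 11.56 + 1.44 + 5.76 + 11.56 + 3.24 = 58.96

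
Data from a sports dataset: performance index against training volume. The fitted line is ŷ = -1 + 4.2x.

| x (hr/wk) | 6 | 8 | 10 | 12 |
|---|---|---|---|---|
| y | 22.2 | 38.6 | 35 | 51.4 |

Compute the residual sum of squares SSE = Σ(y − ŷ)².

x=6: ŷ = -1 + 4.2·6 = 24.2; r = 22.2 − 24.2 = -2
x=8: ŷ = -1 + 4.2·8 = 32.6; r = 38.6 − 32.6 = 6
x=10: ŷ = -1 + 4.2·10 = 41; r = 35 − 41 = -6
x=12: ŷ = -1 + 4.2·12 = 49.4; r = 51.4 − 49.4 = 2
SSE = 4 + 36 + 36 + 4 = 80

SSE = 80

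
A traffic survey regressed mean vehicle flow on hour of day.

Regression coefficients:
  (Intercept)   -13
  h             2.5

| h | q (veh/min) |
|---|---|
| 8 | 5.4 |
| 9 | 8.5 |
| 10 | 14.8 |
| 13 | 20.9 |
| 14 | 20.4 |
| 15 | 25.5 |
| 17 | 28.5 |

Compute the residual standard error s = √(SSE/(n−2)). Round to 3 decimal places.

h=8: q̂ = -13 + 2.5·8 = 7; e = 5.4 − 7 = -1.6
h=9: q̂ = -13 + 2.5·9 = 9.5; e = 8.5 − 9.5 = -1
h=10: q̂ = -13 + 2.5·10 = 12; e = 14.8 − 12 = 2.8
h=13: q̂ = -13 + 2.5·13 = 19.5; e = 20.9 − 19.5 = 1.4
h=14: q̂ = -13 + 2.5·14 = 22; e = 20.4 − 22 = -1.6
h=15: q̂ = -13 + 2.5·15 = 24.5; e = 25.5 − 24.5 = 1
h=17: q̂ = -13 + 2.5·17 = 29.5; e = 28.5 − 29.5 = -1
SSE = 2.56 + 1 + 7.84 + 1.96 + 2.56 + 1 + 1 = 17.92
s = √(17.92/5) = √3.584 ≈ 1.893

s = 1.893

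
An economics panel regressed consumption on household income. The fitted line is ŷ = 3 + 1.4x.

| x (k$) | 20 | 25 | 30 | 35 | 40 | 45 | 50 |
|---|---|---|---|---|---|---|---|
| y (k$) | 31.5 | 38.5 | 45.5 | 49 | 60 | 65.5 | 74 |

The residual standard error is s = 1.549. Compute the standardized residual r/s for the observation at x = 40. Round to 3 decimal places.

0.646

ŷ = 3 + 1.4·40 = 59
r = 60 − 59 = 1
r/s = 1 / 1.549 = 0.646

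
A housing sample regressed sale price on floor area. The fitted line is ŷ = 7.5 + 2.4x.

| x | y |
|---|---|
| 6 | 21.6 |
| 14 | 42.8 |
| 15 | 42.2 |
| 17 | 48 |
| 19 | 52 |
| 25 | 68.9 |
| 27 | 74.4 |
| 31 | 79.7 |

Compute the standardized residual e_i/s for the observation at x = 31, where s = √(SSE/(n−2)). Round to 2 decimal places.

x=6: ŷ = 7.5 + 2.4·6 = 21.9; e = 21.6 − 21.9 = -0.3
x=14: ŷ = 7.5 + 2.4·14 = 41.1; e = 42.8 − 41.1 = 1.7
x=15: ŷ = 7.5 + 2.4·15 = 43.5; e = 42.2 − 43.5 = -1.3
x=17: ŷ = 7.5 + 2.4·17 = 48.3; e = 48 − 48.3 = -0.3
x=19: ŷ = 7.5 + 2.4·19 = 53.1; e = 52 − 53.1 = -1.1
x=25: ŷ = 7.5 + 2.4·25 = 67.5; e = 68.9 − 67.5 = 1.4
x=27: ŷ = 7.5 + 2.4·27 = 72.3; e = 74.4 − 72.3 = 2.1
x=31: ŷ = 7.5 + 2.4·31 = 81.9; e = 79.7 − 81.9 = -2.2
SSE = 0.09 + 2.89 + 1.69 + 0.09 + 1.21 + 1.96 + 4.41 + 4.84 = 17.18
s = √(17.18/6) = 1.69214
e/s = -2.2 / 1.69214 = -1.30

-1.30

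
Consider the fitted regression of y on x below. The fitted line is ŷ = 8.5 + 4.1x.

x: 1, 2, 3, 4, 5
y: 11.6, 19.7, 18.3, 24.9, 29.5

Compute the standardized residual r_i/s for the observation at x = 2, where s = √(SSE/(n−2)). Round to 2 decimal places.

1.28

x=1: ŷ = 8.5 + 4.1·1 = 12.6; r = 11.6 − 12.6 = -1
x=2: ŷ = 8.5 + 4.1·2 = 16.7; r = 19.7 − 16.7 = 3
x=3: ŷ = 8.5 + 4.1·3 = 20.8; r = 18.3 − 20.8 = -2.5
x=4: ŷ = 8.5 + 4.1·4 = 24.9; r = 24.9 − 24.9 = 0
x=5: ŷ = 8.5 + 4.1·5 = 29; r = 29.5 − 29 = 0.5
SSE = 1 + 9 + 6.25 + 0 + 0.25 = 16.5
s = √(16.5/3) = 2.34521
r/s = 3 / 2.34521 = 1.28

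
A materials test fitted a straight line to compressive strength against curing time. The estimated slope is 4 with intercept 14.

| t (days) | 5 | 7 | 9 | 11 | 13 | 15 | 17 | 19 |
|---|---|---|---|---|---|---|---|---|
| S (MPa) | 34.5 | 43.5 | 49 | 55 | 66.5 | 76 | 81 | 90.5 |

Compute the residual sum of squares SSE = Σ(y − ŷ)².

SSE = 18

t=5: ŷ = 14 + 4·5 = 34; e = 34.5 − 34 = 0.5
t=7: ŷ = 14 + 4·7 = 42; e = 43.5 − 42 = 1.5
t=9: ŷ = 14 + 4·9 = 50; e = 49 − 50 = -1
t=11: ŷ = 14 + 4·11 = 58; e = 55 − 58 = -3
t=13: ŷ = 14 + 4·13 = 66; e = 66.5 − 66 = 0.5
t=15: ŷ = 14 + 4·15 = 74; e = 76 − 74 = 2
t=17: ŷ = 14 + 4·17 = 82; e = 81 − 82 = -1
t=19: ŷ = 14 + 4·19 = 90; e = 90.5 − 90 = 0.5
SSE = 0.25 + 2.25 + 1 + 9 + 0.25 + 4 + 1 + 0.25 = 18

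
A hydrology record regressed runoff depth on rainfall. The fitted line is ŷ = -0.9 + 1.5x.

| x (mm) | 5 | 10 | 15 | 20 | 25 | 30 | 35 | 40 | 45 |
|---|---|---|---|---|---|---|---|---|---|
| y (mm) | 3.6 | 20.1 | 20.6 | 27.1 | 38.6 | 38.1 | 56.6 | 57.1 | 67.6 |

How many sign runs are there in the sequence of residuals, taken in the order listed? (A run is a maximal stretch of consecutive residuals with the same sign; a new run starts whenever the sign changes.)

x=5: ŷ = -0.9 + 1.5·5 = 6.6; r = 3.6 − 6.6 = -3
x=10: ŷ = -0.9 + 1.5·10 = 14.1; r = 20.1 − 14.1 = 6
x=15: ŷ = -0.9 + 1.5·15 = 21.6; r = 20.6 − 21.6 = -1
x=20: ŷ = -0.9 + 1.5·20 = 29.1; r = 27.1 − 29.1 = -2
x=25: ŷ = -0.9 + 1.5·25 = 36.6; r = 38.6 − 36.6 = 2
x=30: ŷ = -0.9 + 1.5·30 = 44.1; r = 38.1 − 44.1 = -6
x=35: ŷ = -0.9 + 1.5·35 = 51.6; r = 56.6 − 51.6 = 5
x=40: ŷ = -0.9 + 1.5·40 = 59.1; r = 57.1 − 59.1 = -2
x=45: ŷ = -0.9 + 1.5·45 = 66.6; r = 67.6 − 66.6 = 1
Signs: − + − − + − + − +
Runs: −×1, +×1, −×2, +×1, −×1, +×1, −×1, +×1 → 8

8 runs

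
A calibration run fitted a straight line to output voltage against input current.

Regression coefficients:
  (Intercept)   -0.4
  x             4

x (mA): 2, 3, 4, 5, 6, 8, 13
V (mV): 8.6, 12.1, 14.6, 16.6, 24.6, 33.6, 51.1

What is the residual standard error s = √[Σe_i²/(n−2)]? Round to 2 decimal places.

s = 1.82

x=2: ŷ = -0.4 + 4·2 = 7.6; e = 8.6 − 7.6 = 1
x=3: ŷ = -0.4 + 4·3 = 11.6; e = 12.1 − 11.6 = 0.5
x=4: ŷ = -0.4 + 4·4 = 15.6; e = 14.6 − 15.6 = -1
x=5: ŷ = -0.4 + 4·5 = 19.6; e = 16.6 − 19.6 = -3
x=6: ŷ = -0.4 + 4·6 = 23.6; e = 24.6 − 23.6 = 1
x=8: ŷ = -0.4 + 4·8 = 31.6; e = 33.6 − 31.6 = 2
x=13: ŷ = -0.4 + 4·13 = 51.6; e = 51.1 − 51.6 = -0.5
SSE = 1 + 0.25 + 1 + 9 + 1 + 4 + 0.25 = 16.5
s = √(16.5/5) = √3.3 ≈ 1.82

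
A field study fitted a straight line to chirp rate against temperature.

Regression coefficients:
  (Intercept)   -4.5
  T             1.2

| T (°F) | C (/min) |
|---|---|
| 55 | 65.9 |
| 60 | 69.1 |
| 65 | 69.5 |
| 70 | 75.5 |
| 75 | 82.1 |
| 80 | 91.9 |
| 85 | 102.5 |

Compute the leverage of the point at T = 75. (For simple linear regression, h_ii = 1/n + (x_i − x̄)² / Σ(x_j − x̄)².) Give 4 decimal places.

T̄ = (55 + 60 + 65 + 70 + 75 + 80 + 85)/7 = 70
Σ(T − T̄)² = 225 + 100 + 25 + 0 + 25 + 100 + 225 = 700
h = 1/7 + (5)²/700 = 0.142857 + 0.0357143 = 0.1786

h = 0.1786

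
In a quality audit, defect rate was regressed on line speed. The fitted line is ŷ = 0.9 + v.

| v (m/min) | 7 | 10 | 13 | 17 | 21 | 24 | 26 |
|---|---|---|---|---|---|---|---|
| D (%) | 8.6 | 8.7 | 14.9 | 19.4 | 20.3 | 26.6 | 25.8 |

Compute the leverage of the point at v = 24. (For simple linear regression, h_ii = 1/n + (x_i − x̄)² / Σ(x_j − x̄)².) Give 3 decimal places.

h = 0.307

v̄ = (7 + 10 + 13 + 17 + 21 + 24 + 26)/7 = 16.8571
Σ(v − v̄)² = 97.1633 + 47.0204 + 14.8776 + 0.0204082 + 17.1633 + 51.0204 + 83.5918 = 310.857
h = 1/7 + (7.14286)²/310.857 = 0.142857 + 0.164128 = 0.307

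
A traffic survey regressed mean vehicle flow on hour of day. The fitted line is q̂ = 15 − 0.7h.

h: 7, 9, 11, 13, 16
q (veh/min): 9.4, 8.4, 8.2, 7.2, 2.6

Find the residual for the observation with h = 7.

q̂ = 15 − 0.7·7 = 10.1
e = 9.4 − 10.1 = -0.7

e = -0.7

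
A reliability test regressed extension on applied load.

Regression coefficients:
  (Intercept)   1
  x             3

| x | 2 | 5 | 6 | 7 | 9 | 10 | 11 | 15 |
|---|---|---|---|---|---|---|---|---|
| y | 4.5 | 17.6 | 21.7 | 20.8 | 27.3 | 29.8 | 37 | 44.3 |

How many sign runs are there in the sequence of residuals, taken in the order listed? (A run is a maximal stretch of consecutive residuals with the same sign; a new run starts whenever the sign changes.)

x=2: ŷ = 1 + 3·2 = 7; r = 4.5 − 7 = -2.5
x=5: ŷ = 1 + 3·5 = 16; r = 17.6 − 16 = 1.6
x=6: ŷ = 1 + 3·6 = 19; r = 21.7 − 19 = 2.7
x=7: ŷ = 1 + 3·7 = 22; r = 20.8 − 22 = -1.2
x=9: ŷ = 1 + 3·9 = 28; r = 27.3 − 28 = -0.7
x=10: ŷ = 1 + 3·10 = 31; r = 29.8 − 31 = -1.2
x=11: ŷ = 1 + 3·11 = 34; r = 37 − 34 = 3
x=15: ŷ = 1 + 3·15 = 46; r = 44.3 − 46 = -1.7
Signs: − + + − − − + −
Runs: −×1, +×2, −×3, +×1, −×1 → 5

5 runs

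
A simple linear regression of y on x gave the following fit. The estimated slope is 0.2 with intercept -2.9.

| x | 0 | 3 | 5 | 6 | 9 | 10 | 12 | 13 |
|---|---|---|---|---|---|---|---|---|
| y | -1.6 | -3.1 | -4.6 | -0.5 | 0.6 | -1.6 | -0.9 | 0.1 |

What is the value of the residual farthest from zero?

r = -2.7

x=0: ŷ = -2.9 + 0.2·0 = -2.9; r = -1.6 − (-2.9) = 1.3
x=3: ŷ = -2.9 + 0.2·3 = -2.3; r = -3.1 − (-2.3) = -0.8
x=5: ŷ = -2.9 + 0.2·5 = -1.9; r = -4.6 − (-1.9) = -2.7
x=6: ŷ = -2.9 + 0.2·6 = -1.7; r = -0.5 − (-1.7) = 1.2
x=9: ŷ = -2.9 + 0.2·9 = -1.1; r = 0.6 − (-1.1) = 1.7
x=10: ŷ = -2.9 + 0.2·10 = -0.9; r = -1.6 − (-0.9) = -0.7
x=12: ŷ = -2.9 + 0.2·12 = -0.5; r = -0.9 − (-0.5) = -0.4
x=13: ŷ = -2.9 + 0.2·13 = -0.3; r = 0.1 − (-0.3) = 0.4
Largest |r| is 2.7 at x = 5, residual -2.7.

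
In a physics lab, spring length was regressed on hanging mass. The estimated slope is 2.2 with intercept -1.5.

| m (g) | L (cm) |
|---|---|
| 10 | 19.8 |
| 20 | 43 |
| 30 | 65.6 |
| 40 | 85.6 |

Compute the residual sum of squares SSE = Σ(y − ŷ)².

m=10: ŷ = -1.5 + 2.2·10 = 20.5; r = 19.8 − 20.5 = -0.7
m=20: ŷ = -1.5 + 2.2·20 = 42.5; r = 43 − 42.5 = 0.5
m=30: ŷ = -1.5 + 2.2·30 = 64.5; r = 65.6 − 64.5 = 1.1
m=40: ŷ = -1.5 + 2.2·40 = 86.5; r = 85.6 − 86.5 = -0.9
SSE = 0.49 + 0.25 + 1.21 + 0.81 = 2.76

SSE = 2.76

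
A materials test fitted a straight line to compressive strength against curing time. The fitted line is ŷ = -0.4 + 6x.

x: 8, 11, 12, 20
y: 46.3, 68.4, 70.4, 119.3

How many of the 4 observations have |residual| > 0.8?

3

x=8: ŷ = -0.4 + 6·8 = 47.6; e = 46.3 − 47.6 = -1.3
x=11: ŷ = -0.4 + 6·11 = 65.6; e = 68.4 − 65.6 = 2.8
x=12: ŷ = -0.4 + 6·12 = 71.6; e = 70.4 − 71.6 = -1.2
x=20: ŷ = -0.4 + 6·20 = 119.6; e = 119.3 − 119.6 = -0.3
|e| > 0.8: x=8 (|e|=1.3), x=11 (|e|=2.8), x=12 (|e|=1.2) → 3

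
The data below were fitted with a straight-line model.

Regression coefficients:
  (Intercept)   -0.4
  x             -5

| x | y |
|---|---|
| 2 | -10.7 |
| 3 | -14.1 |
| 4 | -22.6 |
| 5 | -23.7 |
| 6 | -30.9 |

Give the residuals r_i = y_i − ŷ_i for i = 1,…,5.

x=2: ŷ = -0.4 − 5·2 = -10.4; r = -10.7 − (-10.4) = -0.3
x=3: ŷ = -0.4 − 5·3 = -15.4; r = -14.1 − (-15.4) = 1.3
x=4: ŷ = -0.4 − 5·4 = -20.4; r = -22.6 − (-20.4) = -2.2
x=5: ŷ = -0.4 − 5·5 = -25.4; r = -23.7 − (-25.4) = 1.7
x=6: ŷ = -0.4 − 5·6 = -30.4; r = -30.9 − (-30.4) = -0.5

-0.3, 1.3, -2.2, 1.7, -0.5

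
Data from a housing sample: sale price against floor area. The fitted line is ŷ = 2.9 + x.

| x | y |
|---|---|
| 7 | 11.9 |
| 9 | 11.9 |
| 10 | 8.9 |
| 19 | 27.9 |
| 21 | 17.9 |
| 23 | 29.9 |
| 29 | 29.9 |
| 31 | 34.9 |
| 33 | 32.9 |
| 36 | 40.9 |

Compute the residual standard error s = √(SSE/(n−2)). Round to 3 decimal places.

s = 3.969

x=7: ŷ = 2.9 + 7 = 9.9; e = 11.9 − 9.9 = 2
x=9: ŷ = 2.9 + 9 = 11.9; e = 11.9 − 11.9 = 0
x=10: ŷ = 2.9 + 10 = 12.9; e = 8.9 − 12.9 = -4
x=19: ŷ = 2.9 + 19 = 21.9; e = 27.9 − 21.9 = 6
x=21: ŷ = 2.9 + 21 = 23.9; e = 17.9 − 23.9 = -6
x=23: ŷ = 2.9 + 23 = 25.9; e = 29.9 − 25.9 = 4
x=29: ŷ = 2.9 + 29 = 31.9; e = 29.9 − 31.9 = -2
x=31: ŷ = 2.9 + 31 = 33.9; e = 34.9 − 33.9 = 1
x=33: ŷ = 2.9 + 33 = 35.9; e = 32.9 − 35.9 = -3
x=36: ŷ = 2.9 + 36 = 38.9; e = 40.9 − 38.9 = 2
SSE = 4 + 0 + 16 + 36 + 36 + 16 + 4 + 1 + 9 + 4 = 126
s = √(126/8) = √15.75 ≈ 3.969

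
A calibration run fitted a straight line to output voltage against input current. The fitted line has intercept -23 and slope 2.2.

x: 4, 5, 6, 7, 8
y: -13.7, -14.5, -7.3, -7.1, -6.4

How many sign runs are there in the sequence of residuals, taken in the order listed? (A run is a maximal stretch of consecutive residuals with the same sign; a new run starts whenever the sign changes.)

4 runs

x=4: ŷ = -23 + 2.2·4 = -14.2; r = -13.7 − (-14.2) = 0.5
x=5: ŷ = -23 + 2.2·5 = -12; r = -14.5 − (-12) = -2.5
x=6: ŷ = -23 + 2.2·6 = -9.8; r = -7.3 − (-9.8) = 2.5
x=7: ŷ = -23 + 2.2·7 = -7.6; r = -7.1 − (-7.6) = 0.5
x=8: ŷ = -23 + 2.2·8 = -5.4; r = -6.4 − (-5.4) = -1
Signs: + − + + −
Runs: +×1, −×1, +×2, −×1 → 4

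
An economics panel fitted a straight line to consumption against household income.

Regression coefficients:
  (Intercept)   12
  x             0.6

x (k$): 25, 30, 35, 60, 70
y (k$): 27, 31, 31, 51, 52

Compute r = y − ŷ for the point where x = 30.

r = 1

ŷ = 12 + 0.6·30 = 30
r = 31 − 30 = 1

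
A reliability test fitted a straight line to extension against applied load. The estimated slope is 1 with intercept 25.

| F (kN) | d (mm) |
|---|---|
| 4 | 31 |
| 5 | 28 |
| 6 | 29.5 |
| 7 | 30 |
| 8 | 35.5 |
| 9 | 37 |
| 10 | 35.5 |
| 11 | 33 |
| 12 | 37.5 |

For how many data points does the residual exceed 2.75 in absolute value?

F=4: d̂ = 25 + 4 = 29; r = 31 − 29 = 2
F=5: d̂ = 25 + 5 = 30; r = 28 − 30 = -2
F=6: d̂ = 25 + 6 = 31; r = 29.5 − 31 = -1.5
F=7: d̂ = 25 + 7 = 32; r = 30 − 32 = -2
F=8: d̂ = 25 + 8 = 33; r = 35.5 − 33 = 2.5
F=9: d̂ = 25 + 9 = 34; r = 37 − 34 = 3
F=10: d̂ = 25 + 10 = 35; r = 35.5 − 35 = 0.5
F=11: d̂ = 25 + 11 = 36; r = 33 − 36 = -3
F=12: d̂ = 25 + 12 = 37; r = 37.5 − 37 = 0.5
|r| > 2.75: F=9 (|r|=3), F=11 (|r|=3) → 2

2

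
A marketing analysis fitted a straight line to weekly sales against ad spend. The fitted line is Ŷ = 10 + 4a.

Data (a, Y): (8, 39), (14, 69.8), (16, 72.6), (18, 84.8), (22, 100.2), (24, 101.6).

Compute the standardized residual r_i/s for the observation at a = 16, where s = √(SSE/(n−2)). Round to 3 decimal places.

a=8: Ŷ = 10 + 4·8 = 42; r = 39 − 42 = -3
a=14: Ŷ = 10 + 4·14 = 66; r = 69.8 − 66 = 3.8
a=16: Ŷ = 10 + 4·16 = 74; r = 72.6 − 74 = -1.4
a=18: Ŷ = 10 + 4·18 = 82; r = 84.8 − 82 = 2.8
a=22: Ŷ = 10 + 4·22 = 98; r = 100.2 − 98 = 2.2
a=24: Ŷ = 10 + 4·24 = 106; r = 101.6 − 106 = -4.4
SSE = 9 + 14.44 + 1.96 + 7.84 + 4.84 + 19.36 = 57.44
s = √(57.44/4) = 3.78946
r/s = -1.4 / 3.78946 = -0.369

-0.369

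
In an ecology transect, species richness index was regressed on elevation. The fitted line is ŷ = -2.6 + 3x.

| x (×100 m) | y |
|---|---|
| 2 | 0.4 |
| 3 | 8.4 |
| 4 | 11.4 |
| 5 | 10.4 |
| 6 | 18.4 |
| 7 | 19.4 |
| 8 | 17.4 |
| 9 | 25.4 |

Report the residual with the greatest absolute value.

x=2: ŷ = -2.6 + 3·2 = 3.4; e = 0.4 − 3.4 = -3
x=3: ŷ = -2.6 + 3·3 = 6.4; e = 8.4 − 6.4 = 2
x=4: ŷ = -2.6 + 3·4 = 9.4; e = 11.4 − 9.4 = 2
x=5: ŷ = -2.6 + 3·5 = 12.4; e = 10.4 − 12.4 = -2
x=6: ŷ = -2.6 + 3·6 = 15.4; e = 18.4 − 15.4 = 3
x=7: ŷ = -2.6 + 3·7 = 18.4; e = 19.4 − 18.4 = 1
x=8: ŷ = -2.6 + 3·8 = 21.4; e = 17.4 − 21.4 = -4
x=9: ŷ = -2.6 + 3·9 = 24.4; e = 25.4 − 24.4 = 1
Largest |e| is 4 at x = 8, residual -4.

e = -4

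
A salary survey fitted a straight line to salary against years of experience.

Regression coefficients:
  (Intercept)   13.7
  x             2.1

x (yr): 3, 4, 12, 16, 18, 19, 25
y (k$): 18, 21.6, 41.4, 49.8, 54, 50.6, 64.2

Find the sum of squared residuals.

x=3: ŷ = 13.7 + 2.1·3 = 20; e = 18 − 20 = -2
x=4: ŷ = 13.7 + 2.1·4 = 22.1; e = 21.6 − 22.1 = -0.5
x=12: ŷ = 13.7 + 2.1·12 = 38.9; e = 41.4 − 38.9 = 2.5
x=16: ŷ = 13.7 + 2.1·16 = 47.3; e = 49.8 − 47.3 = 2.5
x=18: ŷ = 13.7 + 2.1·18 = 51.5; e = 54 − 51.5 = 2.5
x=19: ŷ = 13.7 + 2.1·19 = 53.6; e = 50.6 − 53.6 = -3
x=25: ŷ = 13.7 + 2.1·25 = 66.2; e = 64.2 − 66.2 = -2
SSE = 4 + 0.25 + 6.25 + 6.25 + 6.25 + 9 + 4 = 36

SSE = 36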